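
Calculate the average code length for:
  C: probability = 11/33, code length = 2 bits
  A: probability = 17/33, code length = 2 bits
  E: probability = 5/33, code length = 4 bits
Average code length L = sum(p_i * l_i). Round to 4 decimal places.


Weighted contributions p_i * l_i:
  C: (11/33) * 2 = 22/33
  A: (17/33) * 2 = 34/33
  E: (5/33) * 4 = 20/33
Sum = (22 + 34 + 20)/33 = 76/33

L = 76/33 = 2.3030 bits/symbol


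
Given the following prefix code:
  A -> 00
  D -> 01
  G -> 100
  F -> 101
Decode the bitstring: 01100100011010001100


Decoding step by step:
Bits 01 -> D
Bits 100 -> G
Bits 100 -> G
Bits 01 -> D
Bits 101 -> F
Bits 00 -> A
Bits 01 -> D
Bits 100 -> G


Decoded message: DGGDFADG


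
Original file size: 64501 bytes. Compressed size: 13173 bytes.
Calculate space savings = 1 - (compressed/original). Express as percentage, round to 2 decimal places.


ratio = compressed/original = 13173/64501 = 0.204229
savings = 1 - ratio = 1 - 0.204229 = 0.795771
as a percentage: 0.795771 * 100 = 79.58%

Space savings = 1 - 13173/64501 = 79.58%


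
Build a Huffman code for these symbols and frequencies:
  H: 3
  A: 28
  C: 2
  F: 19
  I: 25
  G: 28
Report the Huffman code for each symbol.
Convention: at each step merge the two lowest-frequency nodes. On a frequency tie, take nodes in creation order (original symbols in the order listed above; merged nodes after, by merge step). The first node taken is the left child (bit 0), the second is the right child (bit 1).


Huffman tree construction:
Step 1: Merge C(2) + H(3) = 5
Step 2: Merge (C+H)(5) + F(19) = 24
Step 3: Merge ((C+H)+F)(24) + I(25) = 49
Step 4: Merge A(28) + G(28) = 56
Step 5: Merge (((C+H)+F)+I)(49) + (A+G)(56) = 105
Read each symbol's code off the tree from the root (left child = 0, right child = 1).

Codes:
  H: 0001 (length 4)
  A: 10 (length 2)
  C: 0000 (length 4)
  F: 001 (length 3)
  I: 01 (length 2)
  G: 11 (length 2)
Average code length: 239/105 = 2.2762 bits/symbol


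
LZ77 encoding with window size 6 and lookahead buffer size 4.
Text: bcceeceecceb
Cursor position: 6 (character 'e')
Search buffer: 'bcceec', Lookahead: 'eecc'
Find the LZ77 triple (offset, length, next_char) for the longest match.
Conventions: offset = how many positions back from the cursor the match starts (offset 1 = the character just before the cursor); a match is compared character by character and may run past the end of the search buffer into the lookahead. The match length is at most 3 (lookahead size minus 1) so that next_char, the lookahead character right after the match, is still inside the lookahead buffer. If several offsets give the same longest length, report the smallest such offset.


Try each offset into the search buffer:
  offset=1 (pos 5, char 'c'): match length 0
  offset=2 (pos 4, char 'e'): match length 1
  offset=3 (pos 3, char 'e'): match length 3
  offset=4 (pos 2, char 'c'): match length 0
  offset=5 (pos 1, char 'c'): match length 0
  offset=6 (pos 0, char 'b'): match length 0
Longest match has length 3 at offset 3.
next_char = character at position 6 + 3 = 9 -> 'c'

Best match: offset=3, length=3 (matching 'eec' starting at position 3)
LZ77 triple: (3, 3, 'c')


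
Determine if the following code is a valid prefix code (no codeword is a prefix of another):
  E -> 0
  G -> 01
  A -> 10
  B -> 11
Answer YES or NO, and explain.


Checking each pair (does one codeword prefix another?):
  E='0' vs G='01': prefix -- VIOLATION

NO -- this is NOT a valid prefix code. E (0) is a prefix of G (01).


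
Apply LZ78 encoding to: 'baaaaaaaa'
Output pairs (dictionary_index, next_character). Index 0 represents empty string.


LZ78 encoding steps:
Dictionary: {0: ''}
Step 1: w='' (idx 0), next='b' -> output (0, 'b'), add 'b' as idx 1
Step 2: w='' (idx 0), next='a' -> output (0, 'a'), add 'a' as idx 2
Step 3: w='a' (idx 2), next='a' -> output (2, 'a'), add 'aa' as idx 3
Step 4: w='aa' (idx 3), next='a' -> output (3, 'a'), add 'aaa' as idx 4
Step 5: w='aa' (idx 3), end of input -> output (3, '')


Encoded: [(0, 'b'), (0, 'a'), (2, 'a'), (3, 'a'), (3, '')]


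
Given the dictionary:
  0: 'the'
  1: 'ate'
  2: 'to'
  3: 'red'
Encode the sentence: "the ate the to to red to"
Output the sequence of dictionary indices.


Look up each word in the dictionary:
  'the' -> 0
  'ate' -> 1
  'the' -> 0
  'to' -> 2
  'to' -> 2
  'red' -> 3
  'to' -> 2

Encoded: [0, 1, 0, 2, 2, 3, 2]


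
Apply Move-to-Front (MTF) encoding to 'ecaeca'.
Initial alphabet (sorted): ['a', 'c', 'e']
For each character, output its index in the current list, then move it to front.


MTF encoding:
'e': index 2 in ['a', 'c', 'e'] -> ['e', 'a', 'c']
'c': index 2 in ['e', 'a', 'c'] -> ['c', 'e', 'a']
'a': index 2 in ['c', 'e', 'a'] -> ['a', 'c', 'e']
'e': index 2 in ['a', 'c', 'e'] -> ['e', 'a', 'c']
'c': index 2 in ['e', 'a', 'c'] -> ['c', 'e', 'a']
'a': index 2 in ['c', 'e', 'a'] -> ['a', 'c', 'e']


Output: [2, 2, 2, 2, 2, 2]


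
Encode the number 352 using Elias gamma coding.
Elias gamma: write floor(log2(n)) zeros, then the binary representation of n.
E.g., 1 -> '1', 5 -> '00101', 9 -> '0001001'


num_bits = floor(log2(352)) + 1 = 9
leading_zeros = num_bits - 1 = 8
binary(352) = 101100000

Elias gamma(352) = '00000000' + '101100000' = 00000000101100000 (17 bits)


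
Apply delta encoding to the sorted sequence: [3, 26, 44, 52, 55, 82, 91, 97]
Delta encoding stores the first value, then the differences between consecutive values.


First value: 3
Deltas:
  26 - 3 = 23
  44 - 26 = 18
  52 - 44 = 8
  55 - 52 = 3
  82 - 55 = 27
  91 - 82 = 9
  97 - 91 = 6


Delta encoded: [3, 23, 18, 8, 3, 27, 9, 6]


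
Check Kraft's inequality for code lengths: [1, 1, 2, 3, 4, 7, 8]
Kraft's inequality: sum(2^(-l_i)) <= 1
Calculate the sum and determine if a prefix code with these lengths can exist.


Sum = 2^(-1) + 2^(-1) + 2^(-2) + 2^(-3) + 2^(-4) + 2^(-7) + 2^(-8)
    = 0.5 + 0.5 + 0.25 + 0.125 + 0.0625 + 0.0078125 + 0.00390625
    = 371/256 = 1.44921875
Since 1.44921875 > 1, Kraft's inequality is NOT satisfied.
A prefix code with these lengths CANNOT exist.

Kraft sum = 1.44921875. Not satisfied.


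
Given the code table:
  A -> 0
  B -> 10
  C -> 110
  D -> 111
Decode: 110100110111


Decoding:
110 -> C
10 -> B
0 -> A
110 -> C
111 -> D


Result: CBACD


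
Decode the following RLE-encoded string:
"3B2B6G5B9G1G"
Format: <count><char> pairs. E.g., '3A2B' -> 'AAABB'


Expanding each <count><char> pair:
  3B -> 'BBB'
  2B -> 'BB'
  6G -> 'GGGGGG'
  5B -> 'BBBBB'
  9G -> 'GGGGGGGGG'
  1G -> 'G'

Decoded = BBBBBGGGGGGBBBBBGGGGGGGGGG


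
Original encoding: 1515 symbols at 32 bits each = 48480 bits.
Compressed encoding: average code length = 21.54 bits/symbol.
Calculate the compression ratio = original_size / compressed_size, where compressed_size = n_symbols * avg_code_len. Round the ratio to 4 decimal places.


original_size = n_symbols * orig_bits = 1515 * 32 = 48480 bits
compressed_size = n_symbols * avg_code_len = 1515 * 21.54 = 32633.1 bits
ratio = original_size / compressed_size = 48480 / 32633.1 = 1.4856

Compression ratio = 1.4856


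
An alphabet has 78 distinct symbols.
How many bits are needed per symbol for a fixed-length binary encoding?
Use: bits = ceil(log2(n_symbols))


log2(78) = 6.2854
Bracket: 2^6 = 64 < 78 <= 2^7 = 128
So ceil(log2(78)) = 7

bits = ceil(log2(78)) = ceil(6.2854) = 7 bits


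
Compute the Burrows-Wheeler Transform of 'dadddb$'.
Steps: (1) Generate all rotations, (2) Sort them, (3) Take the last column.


Rotations (sorted):
  0: $dadddb -> last char: b
  1: adddb$d -> last char: d
  2: b$daddd -> last char: d
  3: dadddb$ -> last char: $
  4: db$dadd -> last char: d
  5: ddb$dad -> last char: d
  6: dddb$da -> last char: a


BWT = bdd$dda


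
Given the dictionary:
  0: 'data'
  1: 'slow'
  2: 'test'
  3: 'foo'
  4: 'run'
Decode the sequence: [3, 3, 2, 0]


Look up each index in the dictionary:
  3 -> 'foo'
  3 -> 'foo'
  2 -> 'test'
  0 -> 'data'

Decoded: "foo foo test data"


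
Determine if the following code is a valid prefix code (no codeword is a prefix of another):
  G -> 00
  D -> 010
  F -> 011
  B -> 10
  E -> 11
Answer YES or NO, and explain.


Checking each pair (does one codeword prefix another?):
  G='00' vs D='010': no prefix
  G='00' vs F='011': no prefix
  G='00' vs B='10': no prefix
  G='00' vs E='11': no prefix
  D='010' vs G='00': no prefix
  D='010' vs F='011': no prefix
  D='010' vs B='10': no prefix
  D='010' vs E='11': no prefix
  F='011' vs G='00': no prefix
  F='011' vs D='010': no prefix
  F='011' vs B='10': no prefix
  F='011' vs E='11': no prefix
  B='10' vs G='00': no prefix
  B='10' vs D='010': no prefix
  B='10' vs F='011': no prefix
  B='10' vs E='11': no prefix
  E='11' vs G='00': no prefix
  E='11' vs D='010': no prefix
  E='11' vs F='011': no prefix
  E='11' vs B='10': no prefix
No violation found over all pairs.

YES -- this is a valid prefix code. No codeword is a prefix of any other codeword.


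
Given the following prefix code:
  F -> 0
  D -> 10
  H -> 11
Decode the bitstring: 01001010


Decoding step by step:
Bits 0 -> F
Bits 10 -> D
Bits 0 -> F
Bits 10 -> D
Bits 10 -> D


Decoded message: FDFDD


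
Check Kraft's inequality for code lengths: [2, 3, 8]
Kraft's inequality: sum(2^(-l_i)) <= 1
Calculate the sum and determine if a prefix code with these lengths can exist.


Sum = 2^(-2) + 2^(-3) + 2^(-8)
    = 0.25 + 0.125 + 0.00390625
    = 97/256 = 0.37890625
Since 0.37890625 <= 1, Kraft's inequality IS satisfied.
A prefix code with these lengths CAN exist.

Kraft sum = 0.37890625. Satisfied.


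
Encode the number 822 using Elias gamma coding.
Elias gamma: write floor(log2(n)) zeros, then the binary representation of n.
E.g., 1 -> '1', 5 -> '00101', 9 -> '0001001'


num_bits = floor(log2(822)) + 1 = 10
leading_zeros = num_bits - 1 = 9
binary(822) = 1100110110

Elias gamma(822) = '000000000' + '1100110110' = 0000000001100110110 (19 bits)


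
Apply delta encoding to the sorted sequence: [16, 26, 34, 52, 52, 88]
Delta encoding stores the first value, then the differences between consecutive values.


First value: 16
Deltas:
  26 - 16 = 10
  34 - 26 = 8
  52 - 34 = 18
  52 - 52 = 0
  88 - 52 = 36


Delta encoded: [16, 10, 8, 18, 0, 36]


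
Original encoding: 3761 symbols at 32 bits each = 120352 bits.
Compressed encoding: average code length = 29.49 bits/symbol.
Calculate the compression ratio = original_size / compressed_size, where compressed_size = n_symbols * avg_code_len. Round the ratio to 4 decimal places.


original_size = n_symbols * orig_bits = 3761 * 32 = 120352 bits
compressed_size = n_symbols * avg_code_len = 3761 * 29.49 = 110911.89 bits
ratio = original_size / compressed_size = 120352 / 110911.89 = 1.0851

Compression ratio = 1.0851


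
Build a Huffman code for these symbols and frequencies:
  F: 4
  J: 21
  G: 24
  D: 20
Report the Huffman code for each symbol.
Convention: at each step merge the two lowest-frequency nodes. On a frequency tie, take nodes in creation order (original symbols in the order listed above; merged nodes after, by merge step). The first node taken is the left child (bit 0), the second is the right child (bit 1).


Huffman tree construction:
Step 1: Merge F(4) + D(20) = 24
Step 2: Merge J(21) + G(24) = 45
Step 3: Merge (F+D)(24) + (J+G)(45) = 69
Read each symbol's code off the tree from the root (left child = 0, right child = 1).

Codes:
  F: 00 (length 2)
  J: 10 (length 2)
  G: 11 (length 2)
  D: 01 (length 2)
Average code length: 138/69 = 2.0000 bits/symbol


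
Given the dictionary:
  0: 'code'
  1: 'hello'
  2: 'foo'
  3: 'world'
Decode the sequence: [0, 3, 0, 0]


Look up each index in the dictionary:
  0 -> 'code'
  3 -> 'world'
  0 -> 'code'
  0 -> 'code'

Decoded: "code world code code"


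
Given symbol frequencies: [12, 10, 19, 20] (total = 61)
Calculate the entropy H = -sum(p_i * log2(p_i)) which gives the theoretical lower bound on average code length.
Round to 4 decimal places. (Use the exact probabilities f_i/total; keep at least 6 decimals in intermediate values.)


Per-symbol terms -p_i * log2(p_i) with p_i = f_i/61:
  p = 12/61 = 0.196721: log2(p) = -2.345775, -p*log2(p) = 0.461464
  p = 10/61 = 0.163934: log2(p) = -2.608809, -p*log2(p) = 0.427674
  p = 19/61 = 0.311475: log2(p) = -1.682810, -p*log2(p) = 0.524154
  p = 20/61 = 0.327869: log2(p) = -1.608809, -p*log2(p) = 0.527478
H = 0.461464 + 0.427674 + 0.524154 + 0.527478 = 1.940770

H = 1.9408 bits/symbol


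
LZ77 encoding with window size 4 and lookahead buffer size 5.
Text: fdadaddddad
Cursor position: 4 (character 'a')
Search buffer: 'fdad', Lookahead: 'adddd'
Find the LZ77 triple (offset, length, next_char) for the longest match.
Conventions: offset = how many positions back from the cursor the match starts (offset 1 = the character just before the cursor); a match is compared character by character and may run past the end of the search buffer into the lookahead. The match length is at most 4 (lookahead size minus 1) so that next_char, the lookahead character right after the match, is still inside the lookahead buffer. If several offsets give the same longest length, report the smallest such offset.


Try each offset into the search buffer:
  offset=1 (pos 3, char 'd'): match length 0
  offset=2 (pos 2, char 'a'): match length 2
  offset=3 (pos 1, char 'd'): match length 0
  offset=4 (pos 0, char 'f'): match length 0
Longest match has length 2 at offset 2.
next_char = character at position 4 + 2 = 6 -> 'd'

Best match: offset=2, length=2 (matching 'ad' starting at position 2)
LZ77 triple: (2, 2, 'd')


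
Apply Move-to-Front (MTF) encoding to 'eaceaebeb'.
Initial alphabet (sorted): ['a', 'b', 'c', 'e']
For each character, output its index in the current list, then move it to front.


MTF encoding:
'e': index 3 in ['a', 'b', 'c', 'e'] -> ['e', 'a', 'b', 'c']
'a': index 1 in ['e', 'a', 'b', 'c'] -> ['a', 'e', 'b', 'c']
'c': index 3 in ['a', 'e', 'b', 'c'] -> ['c', 'a', 'e', 'b']
'e': index 2 in ['c', 'a', 'e', 'b'] -> ['e', 'c', 'a', 'b']
'a': index 2 in ['e', 'c', 'a', 'b'] -> ['a', 'e', 'c', 'b']
'e': index 1 in ['a', 'e', 'c', 'b'] -> ['e', 'a', 'c', 'b']
'b': index 3 in ['e', 'a', 'c', 'b'] -> ['b', 'e', 'a', 'c']
'e': index 1 in ['b', 'e', 'a', 'c'] -> ['e', 'b', 'a', 'c']
'b': index 1 in ['e', 'b', 'a', 'c'] -> ['b', 'e', 'a', 'c']


Output: [3, 1, 3, 2, 2, 1, 3, 1, 1]


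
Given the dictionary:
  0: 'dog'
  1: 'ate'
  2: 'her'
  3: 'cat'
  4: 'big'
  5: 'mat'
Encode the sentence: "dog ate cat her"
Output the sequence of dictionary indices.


Look up each word in the dictionary:
  'dog' -> 0
  'ate' -> 1
  'cat' -> 3
  'her' -> 2

Encoded: [0, 1, 3, 2]


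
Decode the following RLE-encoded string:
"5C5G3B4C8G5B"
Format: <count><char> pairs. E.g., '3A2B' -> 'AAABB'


Expanding each <count><char> pair:
  5C -> 'CCCCC'
  5G -> 'GGGGG'
  3B -> 'BBB'
  4C -> 'CCCC'
  8G -> 'GGGGGGGG'
  5B -> 'BBBBB'

Decoded = CCCCCGGGGGBBBCCCCGGGGGGGGBBBBB


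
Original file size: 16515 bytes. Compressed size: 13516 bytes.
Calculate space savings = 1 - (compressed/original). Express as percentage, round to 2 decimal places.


ratio = compressed/original = 13516/16515 = 0.818408
savings = 1 - ratio = 1 - 0.818408 = 0.181592
as a percentage: 0.181592 * 100 = 18.16%

Space savings = 1 - 13516/16515 = 18.16%


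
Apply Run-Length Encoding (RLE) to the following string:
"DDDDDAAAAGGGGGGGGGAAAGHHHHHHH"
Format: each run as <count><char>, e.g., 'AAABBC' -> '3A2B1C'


Scanning runs left to right:
  i=0: run of 'D' x 5 -> '5D'
  i=5: run of 'A' x 4 -> '4A'
  i=9: run of 'G' x 9 -> '9G'
  i=18: run of 'A' x 3 -> '3A'
  i=21: run of 'G' x 1 -> '1G'
  i=22: run of 'H' x 7 -> '7H'

RLE = 5D4A9G3A1G7H


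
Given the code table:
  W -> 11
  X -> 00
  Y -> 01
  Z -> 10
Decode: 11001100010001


Decoding:
11 -> W
00 -> X
11 -> W
00 -> X
01 -> Y
00 -> X
01 -> Y


Result: WXWXYXY


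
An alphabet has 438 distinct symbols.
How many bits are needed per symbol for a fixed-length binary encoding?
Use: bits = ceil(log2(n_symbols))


log2(438) = 8.7748
Bracket: 2^8 = 256 < 438 <= 2^9 = 512
So ceil(log2(438)) = 9

bits = ceil(log2(438)) = ceil(8.7748) = 9 bits


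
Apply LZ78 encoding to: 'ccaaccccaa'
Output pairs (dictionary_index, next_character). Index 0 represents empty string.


LZ78 encoding steps:
Dictionary: {0: ''}
Step 1: w='' (idx 0), next='c' -> output (0, 'c'), add 'c' as idx 1
Step 2: w='c' (idx 1), next='a' -> output (1, 'a'), add 'ca' as idx 2
Step 3: w='' (idx 0), next='a' -> output (0, 'a'), add 'a' as idx 3
Step 4: w='c' (idx 1), next='c' -> output (1, 'c'), add 'cc' as idx 4
Step 5: w='cc' (idx 4), next='a' -> output (4, 'a'), add 'cca' as idx 5
Step 6: w='a' (idx 3), end of input -> output (3, '')


Encoded: [(0, 'c'), (1, 'a'), (0, 'a'), (1, 'c'), (4, 'a'), (3, '')]


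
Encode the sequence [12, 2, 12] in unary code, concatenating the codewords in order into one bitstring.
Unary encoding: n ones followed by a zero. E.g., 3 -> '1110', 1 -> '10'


Encode each number as n ones followed by a terminating 0:
  12 -> 1111111111110 (13 bits)
  2 -> 110 (3 bits)
  12 -> 1111111111110 (13 bits)
Total length = 13 + 3 + 13 = 29 bits.

Unary([12, 2, 12]) = 11111111111101101111111111110 (29 bits)


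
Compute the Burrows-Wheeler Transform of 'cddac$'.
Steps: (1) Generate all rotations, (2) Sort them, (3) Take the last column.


Rotations (sorted):
  0: $cddac -> last char: c
  1: ac$cdd -> last char: d
  2: c$cdda -> last char: a
  3: cddac$ -> last char: $
  4: dac$cd -> last char: d
  5: ddac$c -> last char: c


BWT = cda$dc


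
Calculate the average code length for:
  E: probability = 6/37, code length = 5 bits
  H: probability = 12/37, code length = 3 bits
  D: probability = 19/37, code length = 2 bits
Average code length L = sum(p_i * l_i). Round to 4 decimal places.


Weighted contributions p_i * l_i:
  E: (6/37) * 5 = 30/37
  H: (12/37) * 3 = 36/37
  D: (19/37) * 2 = 38/37
Sum = (30 + 36 + 38)/37 = 104/37

L = 104/37 = 2.8108 bits/symbol


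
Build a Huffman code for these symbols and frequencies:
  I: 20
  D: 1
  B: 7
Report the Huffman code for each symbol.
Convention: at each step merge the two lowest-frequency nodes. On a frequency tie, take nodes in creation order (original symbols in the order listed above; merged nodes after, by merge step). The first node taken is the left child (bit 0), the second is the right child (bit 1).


Huffman tree construction:
Step 1: Merge D(1) + B(7) = 8
Step 2: Merge (D+B)(8) + I(20) = 28
Read each symbol's code off the tree from the root (left child = 0, right child = 1).

Codes:
  I: 1 (length 1)
  D: 00 (length 2)
  B: 01 (length 2)
Average code length: 36/28 = 1.2857 bits/symbol


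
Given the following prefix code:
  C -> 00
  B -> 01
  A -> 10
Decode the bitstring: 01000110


Decoding step by step:
Bits 01 -> B
Bits 00 -> C
Bits 01 -> B
Bits 10 -> A


Decoded message: BCBA


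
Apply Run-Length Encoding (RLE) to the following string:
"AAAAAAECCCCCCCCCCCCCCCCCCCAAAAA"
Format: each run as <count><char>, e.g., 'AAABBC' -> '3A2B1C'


Scanning runs left to right:
  i=0: run of 'A' x 6 -> '6A'
  i=6: run of 'E' x 1 -> '1E'
  i=7: run of 'C' x 19 -> '19C'
  i=26: run of 'A' x 5 -> '5A'

RLE = 6A1E19C5A


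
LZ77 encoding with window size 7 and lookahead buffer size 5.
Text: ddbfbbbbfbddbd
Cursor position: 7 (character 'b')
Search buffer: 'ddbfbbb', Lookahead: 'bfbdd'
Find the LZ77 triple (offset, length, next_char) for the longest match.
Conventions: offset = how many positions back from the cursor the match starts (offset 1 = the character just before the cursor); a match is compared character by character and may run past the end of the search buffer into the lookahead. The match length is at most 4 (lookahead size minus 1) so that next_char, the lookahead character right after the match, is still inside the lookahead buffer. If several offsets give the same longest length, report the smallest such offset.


Try each offset into the search buffer:
  offset=1 (pos 6, char 'b'): match length 1
  offset=2 (pos 5, char 'b'): match length 1
  offset=3 (pos 4, char 'b'): match length 1
  offset=4 (pos 3, char 'f'): match length 0
  offset=5 (pos 2, char 'b'): match length 3
  offset=6 (pos 1, char 'd'): match length 0
  offset=7 (pos 0, char 'd'): match length 0
Longest match has length 3 at offset 5.
next_char = character at position 7 + 3 = 10 -> 'd'

Best match: offset=5, length=3 (matching 'bfb' starting at position 2)
LZ77 triple: (5, 3, 'd')


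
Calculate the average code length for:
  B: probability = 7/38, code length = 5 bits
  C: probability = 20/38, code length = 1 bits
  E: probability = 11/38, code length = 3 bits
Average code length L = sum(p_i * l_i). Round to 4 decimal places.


Weighted contributions p_i * l_i:
  B: (7/38) * 5 = 35/38
  C: (20/38) * 1 = 20/38
  E: (11/38) * 3 = 33/38
Sum = (35 + 20 + 33)/38 = 88/38

L = 88/38 = 2.3158 bits/symbol


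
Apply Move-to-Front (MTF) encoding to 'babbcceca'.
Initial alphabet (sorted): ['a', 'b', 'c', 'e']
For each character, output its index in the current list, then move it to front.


MTF encoding:
'b': index 1 in ['a', 'b', 'c', 'e'] -> ['b', 'a', 'c', 'e']
'a': index 1 in ['b', 'a', 'c', 'e'] -> ['a', 'b', 'c', 'e']
'b': index 1 in ['a', 'b', 'c', 'e'] -> ['b', 'a', 'c', 'e']
'b': index 0 in ['b', 'a', 'c', 'e'] -> ['b', 'a', 'c', 'e']
'c': index 2 in ['b', 'a', 'c', 'e'] -> ['c', 'b', 'a', 'e']
'c': index 0 in ['c', 'b', 'a', 'e'] -> ['c', 'b', 'a', 'e']
'e': index 3 in ['c', 'b', 'a', 'e'] -> ['e', 'c', 'b', 'a']
'c': index 1 in ['e', 'c', 'b', 'a'] -> ['c', 'e', 'b', 'a']
'a': index 3 in ['c', 'e', 'b', 'a'] -> ['a', 'c', 'e', 'b']


Output: [1, 1, 1, 0, 2, 0, 3, 1, 3]


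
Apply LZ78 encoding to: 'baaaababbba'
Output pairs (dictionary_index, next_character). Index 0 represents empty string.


LZ78 encoding steps:
Dictionary: {0: ''}
Step 1: w='' (idx 0), next='b' -> output (0, 'b'), add 'b' as idx 1
Step 2: w='' (idx 0), next='a' -> output (0, 'a'), add 'a' as idx 2
Step 3: w='a' (idx 2), next='a' -> output (2, 'a'), add 'aa' as idx 3
Step 4: w='a' (idx 2), next='b' -> output (2, 'b'), add 'ab' as idx 4
Step 5: w='ab' (idx 4), next='b' -> output (4, 'b'), add 'abb' as idx 5
Step 6: w='b' (idx 1), next='a' -> output (1, 'a'), add 'ba' as idx 6


Encoded: [(0, 'b'), (0, 'a'), (2, 'a'), (2, 'b'), (4, 'b'), (1, 'a')]


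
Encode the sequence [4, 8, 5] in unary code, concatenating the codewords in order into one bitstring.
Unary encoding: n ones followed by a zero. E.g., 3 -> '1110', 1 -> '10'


Encode each number as n ones followed by a terminating 0:
  4 -> 11110 (5 bits)
  8 -> 111111110 (9 bits)
  5 -> 111110 (6 bits)
Total length = 5 + 9 + 6 = 20 bits.

Unary([4, 8, 5]) = 11110111111110111110 (20 bits)


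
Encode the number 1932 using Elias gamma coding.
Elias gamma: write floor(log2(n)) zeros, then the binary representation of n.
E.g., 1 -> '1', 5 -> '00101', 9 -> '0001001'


num_bits = floor(log2(1932)) + 1 = 11
leading_zeros = num_bits - 1 = 10
binary(1932) = 11110001100

Elias gamma(1932) = '0000000000' + '11110001100' = 000000000011110001100 (21 bits)


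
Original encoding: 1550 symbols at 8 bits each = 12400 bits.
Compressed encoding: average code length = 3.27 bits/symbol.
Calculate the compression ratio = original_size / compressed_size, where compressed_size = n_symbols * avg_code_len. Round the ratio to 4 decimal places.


original_size = n_symbols * orig_bits = 1550 * 8 = 12400 bits
compressed_size = n_symbols * avg_code_len = 1550 * 3.27 = 5068.5 bits
ratio = original_size / compressed_size = 12400 / 5068.5 = 2.4465

Compression ratio = 2.4465


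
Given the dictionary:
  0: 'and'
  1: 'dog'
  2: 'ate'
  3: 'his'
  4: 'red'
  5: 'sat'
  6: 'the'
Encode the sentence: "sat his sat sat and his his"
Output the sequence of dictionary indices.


Look up each word in the dictionary:
  'sat' -> 5
  'his' -> 3
  'sat' -> 5
  'sat' -> 5
  'and' -> 0
  'his' -> 3
  'his' -> 3

Encoded: [5, 3, 5, 5, 0, 3, 3]


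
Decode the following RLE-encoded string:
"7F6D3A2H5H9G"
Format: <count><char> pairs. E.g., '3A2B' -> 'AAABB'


Expanding each <count><char> pair:
  7F -> 'FFFFFFF'
  6D -> 'DDDDDD'
  3A -> 'AAA'
  2H -> 'HH'
  5H -> 'HHHHH'
  9G -> 'GGGGGGGGG'

Decoded = FFFFFFFDDDDDDAAAHHHHHHHGGGGGGGGG


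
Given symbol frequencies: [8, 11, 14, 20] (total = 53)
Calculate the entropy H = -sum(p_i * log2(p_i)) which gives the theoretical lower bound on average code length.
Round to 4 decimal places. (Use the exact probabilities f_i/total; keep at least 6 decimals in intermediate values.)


Per-symbol terms -p_i * log2(p_i) with p_i = f_i/53:
  p = 8/53 = 0.150943: log2(p) = -2.727920, -p*log2(p) = 0.411762
  p = 11/53 = 0.207547: log2(p) = -2.268489, -p*log2(p) = 0.470818
  p = 14/53 = 0.264151: log2(p) = -1.920566, -p*log2(p) = 0.507319
  p = 20/53 = 0.377358: log2(p) = -1.405992, -p*log2(p) = 0.530563
H = 0.411762 + 0.470818 + 0.507319 + 0.530563 = 1.920462

H = 1.9205 bits/symbol


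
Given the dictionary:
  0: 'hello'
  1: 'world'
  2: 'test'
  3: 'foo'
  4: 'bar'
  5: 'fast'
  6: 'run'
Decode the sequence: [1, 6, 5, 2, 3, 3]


Look up each index in the dictionary:
  1 -> 'world'
  6 -> 'run'
  5 -> 'fast'
  2 -> 'test'
  3 -> 'foo'
  3 -> 'foo'

Decoded: "world run fast test foo foo"


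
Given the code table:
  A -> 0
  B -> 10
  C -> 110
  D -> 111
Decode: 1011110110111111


Decoding:
10 -> B
111 -> D
10 -> B
110 -> C
111 -> D
111 -> D


Result: BDBCDD


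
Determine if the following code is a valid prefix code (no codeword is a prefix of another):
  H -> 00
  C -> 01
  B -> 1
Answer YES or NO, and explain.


Checking each pair (does one codeword prefix another?):
  H='00' vs C='01': no prefix
  H='00' vs B='1': no prefix
  C='01' vs H='00': no prefix
  C='01' vs B='1': no prefix
  B='1' vs H='00': no prefix
  B='1' vs C='01': no prefix
No violation found over all pairs.

YES -- this is a valid prefix code. No codeword is a prefix of any other codeword.


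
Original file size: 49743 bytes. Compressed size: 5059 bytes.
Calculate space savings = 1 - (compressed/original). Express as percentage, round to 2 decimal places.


ratio = compressed/original = 5059/49743 = 0.101703
savings = 1 - ratio = 1 - 0.101703 = 0.898297
as a percentage: 0.898297 * 100 = 89.83%

Space savings = 1 - 5059/49743 = 89.83%


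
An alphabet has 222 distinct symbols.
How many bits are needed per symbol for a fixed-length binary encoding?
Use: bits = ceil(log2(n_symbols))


log2(222) = 7.7944
Bracket: 2^7 = 128 < 222 <= 2^8 = 256
So ceil(log2(222)) = 8

bits = ceil(log2(222)) = ceil(7.7944) = 8 bits


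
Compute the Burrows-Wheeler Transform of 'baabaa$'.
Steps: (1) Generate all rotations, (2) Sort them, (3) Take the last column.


Rotations (sorted):
  0: $baabaa -> last char: a
  1: a$baaba -> last char: a
  2: aa$baab -> last char: b
  3: aabaa$b -> last char: b
  4: abaa$ba -> last char: a
  5: baa$baa -> last char: a
  6: baabaa$ -> last char: $


BWT = aabbaa$


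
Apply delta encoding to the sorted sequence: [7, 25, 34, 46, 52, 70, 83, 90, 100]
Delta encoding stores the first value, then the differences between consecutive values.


First value: 7
Deltas:
  25 - 7 = 18
  34 - 25 = 9
  46 - 34 = 12
  52 - 46 = 6
  70 - 52 = 18
  83 - 70 = 13
  90 - 83 = 7
  100 - 90 = 10


Delta encoded: [7, 18, 9, 12, 6, 18, 13, 7, 10]


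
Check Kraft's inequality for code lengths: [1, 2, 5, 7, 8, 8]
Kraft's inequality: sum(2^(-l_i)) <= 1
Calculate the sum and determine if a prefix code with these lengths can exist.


Sum = 2^(-1) + 2^(-2) + 2^(-5) + 2^(-7) + 2^(-8) + 2^(-8)
    = 0.5 + 0.25 + 0.03125 + 0.0078125 + 0.00390625 + 0.00390625
    = 204/256 = 0.796875
Since 0.796875 <= 1, Kraft's inequality IS satisfied.
A prefix code with these lengths CAN exist.

Kraft sum = 0.796875. Satisfied.


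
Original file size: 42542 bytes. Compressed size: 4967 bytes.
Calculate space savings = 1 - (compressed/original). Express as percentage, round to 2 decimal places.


ratio = compressed/original = 4967/42542 = 0.116755
savings = 1 - ratio = 1 - 0.116755 = 0.883245
as a percentage: 0.883245 * 100 = 88.32%

Space savings = 1 - 4967/42542 = 88.32%


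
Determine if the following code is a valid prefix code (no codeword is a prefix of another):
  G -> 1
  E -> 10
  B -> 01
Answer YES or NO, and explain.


Checking each pair (does one codeword prefix another?):
  G='1' vs E='10': prefix -- VIOLATION

NO -- this is NOT a valid prefix code. G (1) is a prefix of E (10).


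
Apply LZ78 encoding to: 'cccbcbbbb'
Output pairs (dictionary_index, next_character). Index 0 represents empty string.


LZ78 encoding steps:
Dictionary: {0: ''}
Step 1: w='' (idx 0), next='c' -> output (0, 'c'), add 'c' as idx 1
Step 2: w='c' (idx 1), next='c' -> output (1, 'c'), add 'cc' as idx 2
Step 3: w='' (idx 0), next='b' -> output (0, 'b'), add 'b' as idx 3
Step 4: w='c' (idx 1), next='b' -> output (1, 'b'), add 'cb' as idx 4
Step 5: w='b' (idx 3), next='b' -> output (3, 'b'), add 'bb' as idx 5
Step 6: w='b' (idx 3), end of input -> output (3, '')


Encoded: [(0, 'c'), (1, 'c'), (0, 'b'), (1, 'b'), (3, 'b'), (3, '')]


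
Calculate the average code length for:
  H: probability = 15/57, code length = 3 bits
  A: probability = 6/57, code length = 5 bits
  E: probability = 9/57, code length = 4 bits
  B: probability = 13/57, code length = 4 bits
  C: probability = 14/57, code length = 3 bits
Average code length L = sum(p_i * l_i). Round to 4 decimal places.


Weighted contributions p_i * l_i:
  H: (15/57) * 3 = 45/57
  A: (6/57) * 5 = 30/57
  E: (9/57) * 4 = 36/57
  B: (13/57) * 4 = 52/57
  C: (14/57) * 3 = 42/57
Sum = (45 + 30 + 36 + 52 + 42)/57 = 205/57

L = 205/57 = 3.5965 bits/symbol


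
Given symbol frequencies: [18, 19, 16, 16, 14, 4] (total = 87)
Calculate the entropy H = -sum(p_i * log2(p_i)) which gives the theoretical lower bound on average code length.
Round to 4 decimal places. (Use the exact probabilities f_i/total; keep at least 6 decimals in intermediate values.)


Per-symbol terms -p_i * log2(p_i) with p_i = f_i/87:
  p = 18/87 = 0.206897: log2(p) = -2.273018, -p*log2(p) = 0.470280
  p = 19/87 = 0.218391: log2(p) = -2.195016, -p*log2(p) = 0.479371
  p = 16/87 = 0.183908: log2(p) = -2.442943, -p*log2(p) = 0.449277
  p = 16/87 = 0.183908: log2(p) = -2.442943, -p*log2(p) = 0.449277
  p = 14/87 = 0.160920: log2(p) = -2.635589, -p*log2(p) = 0.424118
  p = 4/87 = 0.045977: log2(p) = -4.442943, -p*log2(p) = 0.204273
H = 0.470280 + 0.479371 + 0.449277 + 0.449277 + 0.424118 + 0.204273 = 2.476596

H = 2.4766 bits/symbol


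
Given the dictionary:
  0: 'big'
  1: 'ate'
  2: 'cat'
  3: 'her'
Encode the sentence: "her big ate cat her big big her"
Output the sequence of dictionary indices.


Look up each word in the dictionary:
  'her' -> 3
  'big' -> 0
  'ate' -> 1
  'cat' -> 2
  'her' -> 3
  'big' -> 0
  'big' -> 0
  'her' -> 3

Encoded: [3, 0, 1, 2, 3, 0, 0, 3]


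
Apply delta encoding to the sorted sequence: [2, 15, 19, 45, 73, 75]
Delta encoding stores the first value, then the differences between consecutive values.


First value: 2
Deltas:
  15 - 2 = 13
  19 - 15 = 4
  45 - 19 = 26
  73 - 45 = 28
  75 - 73 = 2


Delta encoded: [2, 13, 4, 26, 28, 2]


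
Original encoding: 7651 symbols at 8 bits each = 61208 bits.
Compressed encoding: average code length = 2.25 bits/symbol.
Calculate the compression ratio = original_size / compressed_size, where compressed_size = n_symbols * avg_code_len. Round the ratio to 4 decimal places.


original_size = n_symbols * orig_bits = 7651 * 8 = 61208 bits
compressed_size = n_symbols * avg_code_len = 7651 * 2.25 = 17214.75 bits
ratio = original_size / compressed_size = 61208 / 17214.75 = 3.5556

Compression ratio = 3.5556


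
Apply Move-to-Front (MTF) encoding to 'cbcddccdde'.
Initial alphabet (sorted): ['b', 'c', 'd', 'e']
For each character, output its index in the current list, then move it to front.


MTF encoding:
'c': index 1 in ['b', 'c', 'd', 'e'] -> ['c', 'b', 'd', 'e']
'b': index 1 in ['c', 'b', 'd', 'e'] -> ['b', 'c', 'd', 'e']
'c': index 1 in ['b', 'c', 'd', 'e'] -> ['c', 'b', 'd', 'e']
'd': index 2 in ['c', 'b', 'd', 'e'] -> ['d', 'c', 'b', 'e']
'd': index 0 in ['d', 'c', 'b', 'e'] -> ['d', 'c', 'b', 'e']
'c': index 1 in ['d', 'c', 'b', 'e'] -> ['c', 'd', 'b', 'e']
'c': index 0 in ['c', 'd', 'b', 'e'] -> ['c', 'd', 'b', 'e']
'd': index 1 in ['c', 'd', 'b', 'e'] -> ['d', 'c', 'b', 'e']
'd': index 0 in ['d', 'c', 'b', 'e'] -> ['d', 'c', 'b', 'e']
'e': index 3 in ['d', 'c', 'b', 'e'] -> ['e', 'd', 'c', 'b']


Output: [1, 1, 1, 2, 0, 1, 0, 1, 0, 3]


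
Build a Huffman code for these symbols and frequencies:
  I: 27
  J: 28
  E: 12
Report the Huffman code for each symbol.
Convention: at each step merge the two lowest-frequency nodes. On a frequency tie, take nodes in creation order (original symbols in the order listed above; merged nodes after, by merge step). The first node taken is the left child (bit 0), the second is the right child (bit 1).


Huffman tree construction:
Step 1: Merge E(12) + I(27) = 39
Step 2: Merge J(28) + (E+I)(39) = 67
Read each symbol's code off the tree from the root (left child = 0, right child = 1).

Codes:
  I: 11 (length 2)
  J: 0 (length 1)
  E: 10 (length 2)
Average code length: 106/67 = 1.5821 bits/symbol


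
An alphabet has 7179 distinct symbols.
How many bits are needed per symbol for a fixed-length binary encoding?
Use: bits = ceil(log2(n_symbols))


log2(7179) = 12.8096
Bracket: 2^12 = 4096 < 7179 <= 2^13 = 8192
So ceil(log2(7179)) = 13

bits = ceil(log2(7179)) = ceil(12.8096) = 13 bits


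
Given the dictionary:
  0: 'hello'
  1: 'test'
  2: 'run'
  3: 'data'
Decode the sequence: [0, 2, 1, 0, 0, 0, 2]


Look up each index in the dictionary:
  0 -> 'hello'
  2 -> 'run'
  1 -> 'test'
  0 -> 'hello'
  0 -> 'hello'
  0 -> 'hello'
  2 -> 'run'

Decoded: "hello run test hello hello hello run"


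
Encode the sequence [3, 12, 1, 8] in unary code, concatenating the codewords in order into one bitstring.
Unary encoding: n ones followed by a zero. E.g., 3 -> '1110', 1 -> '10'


Encode each number as n ones followed by a terminating 0:
  3 -> 1110 (4 bits)
  12 -> 1111111111110 (13 bits)
  1 -> 10 (2 bits)
  8 -> 111111110 (9 bits)
Total length = 4 + 13 + 2 + 9 = 28 bits.

Unary([3, 12, 1, 8]) = 1110111111111111010111111110 (28 bits)


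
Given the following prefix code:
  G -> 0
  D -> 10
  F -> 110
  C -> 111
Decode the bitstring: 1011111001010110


Decoding step by step:
Bits 10 -> D
Bits 111 -> C
Bits 110 -> F
Bits 0 -> G
Bits 10 -> D
Bits 10 -> D
Bits 110 -> F


Decoded message: DCFGDDF


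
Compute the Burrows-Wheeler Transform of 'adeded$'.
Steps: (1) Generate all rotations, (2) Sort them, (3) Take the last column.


Rotations (sorted):
  0: $adeded -> last char: d
  1: adeded$ -> last char: $
  2: d$adede -> last char: e
  3: ded$ade -> last char: e
  4: deded$a -> last char: a
  5: ed$aded -> last char: d
  6: eded$ad -> last char: d


BWT = d$eeadd


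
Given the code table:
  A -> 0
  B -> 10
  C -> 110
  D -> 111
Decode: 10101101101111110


Decoding:
10 -> B
10 -> B
110 -> C
110 -> C
111 -> D
111 -> D
0 -> A


Result: BBCCDDA


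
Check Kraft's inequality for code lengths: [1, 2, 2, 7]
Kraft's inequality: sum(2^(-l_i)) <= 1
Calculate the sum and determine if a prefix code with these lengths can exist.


Sum = 2^(-1) + 2^(-2) + 2^(-2) + 2^(-7)
    = 0.5 + 0.25 + 0.25 + 0.0078125
    = 129/128 = 1.0078125
Since 1.0078125 > 1, Kraft's inequality is NOT satisfied.
A prefix code with these lengths CANNOT exist.

Kraft sum = 1.0078125. Not satisfied.


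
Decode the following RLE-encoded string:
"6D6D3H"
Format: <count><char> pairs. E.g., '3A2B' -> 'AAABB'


Expanding each <count><char> pair:
  6D -> 'DDDDDD'
  6D -> 'DDDDDD'
  3H -> 'HHH'

Decoded = DDDDDDDDDDDDHHH


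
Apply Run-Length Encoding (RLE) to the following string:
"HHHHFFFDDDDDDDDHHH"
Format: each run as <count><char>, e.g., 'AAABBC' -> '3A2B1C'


Scanning runs left to right:
  i=0: run of 'H' x 4 -> '4H'
  i=4: run of 'F' x 3 -> '3F'
  i=7: run of 'D' x 8 -> '8D'
  i=15: run of 'H' x 3 -> '3H'

RLE = 4H3F8D3H


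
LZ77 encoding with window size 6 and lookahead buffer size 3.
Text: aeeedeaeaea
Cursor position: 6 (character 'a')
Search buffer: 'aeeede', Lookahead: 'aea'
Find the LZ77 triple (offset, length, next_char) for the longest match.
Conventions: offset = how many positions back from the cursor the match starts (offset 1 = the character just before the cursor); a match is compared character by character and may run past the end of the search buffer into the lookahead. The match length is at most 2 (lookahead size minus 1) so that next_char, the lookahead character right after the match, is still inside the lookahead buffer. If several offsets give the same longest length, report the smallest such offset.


Try each offset into the search buffer:
  offset=1 (pos 5, char 'e'): match length 0
  offset=2 (pos 4, char 'd'): match length 0
  offset=3 (pos 3, char 'e'): match length 0
  offset=4 (pos 2, char 'e'): match length 0
  offset=5 (pos 1, char 'e'): match length 0
  offset=6 (pos 0, char 'a'): match length 2
Longest match has length 2 at offset 6.
next_char = character at position 6 + 2 = 8 -> 'a'

Best match: offset=6, length=2 (matching 'ae' starting at position 0)
LZ77 triple: (6, 2, 'a')


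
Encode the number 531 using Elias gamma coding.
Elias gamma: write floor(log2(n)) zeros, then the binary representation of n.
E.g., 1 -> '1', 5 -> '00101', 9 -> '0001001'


num_bits = floor(log2(531)) + 1 = 10
leading_zeros = num_bits - 1 = 9
binary(531) = 1000010011

Elias gamma(531) = '000000000' + '1000010011' = 0000000001000010011 (19 bits)


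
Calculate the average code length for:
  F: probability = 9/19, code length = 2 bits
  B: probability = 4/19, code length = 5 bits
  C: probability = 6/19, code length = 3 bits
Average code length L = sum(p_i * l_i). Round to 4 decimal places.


Weighted contributions p_i * l_i:
  F: (9/19) * 2 = 18/19
  B: (4/19) * 5 = 20/19
  C: (6/19) * 3 = 18/19
Sum = (18 + 20 + 18)/19 = 56/19

L = 56/19 = 2.9474 bits/symbol


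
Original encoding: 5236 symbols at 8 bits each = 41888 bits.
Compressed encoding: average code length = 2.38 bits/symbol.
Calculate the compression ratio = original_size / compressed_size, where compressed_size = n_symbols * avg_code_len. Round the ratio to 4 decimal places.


original_size = n_symbols * orig_bits = 5236 * 8 = 41888 bits
compressed_size = n_symbols * avg_code_len = 5236 * 2.38 = 12461.68 bits
ratio = original_size / compressed_size = 41888 / 12461.68 = 3.3613

Compression ratio = 3.3613


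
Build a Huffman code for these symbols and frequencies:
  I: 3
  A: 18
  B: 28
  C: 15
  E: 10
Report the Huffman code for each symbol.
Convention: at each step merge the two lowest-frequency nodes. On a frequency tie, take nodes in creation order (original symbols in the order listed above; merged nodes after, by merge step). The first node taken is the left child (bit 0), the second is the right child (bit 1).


Huffman tree construction:
Step 1: Merge I(3) + E(10) = 13
Step 2: Merge (I+E)(13) + C(15) = 28
Step 3: Merge A(18) + B(28) = 46
Step 4: Merge ((I+E)+C)(28) + (A+B)(46) = 74
Read each symbol's code off the tree from the root (left child = 0, right child = 1).

Codes:
  I: 000 (length 3)
  A: 10 (length 2)
  B: 11 (length 2)
  C: 01 (length 2)
  E: 001 (length 3)
Average code length: 161/74 = 2.1757 bits/symbol


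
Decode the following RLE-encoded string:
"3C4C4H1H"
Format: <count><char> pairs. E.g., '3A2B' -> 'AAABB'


Expanding each <count><char> pair:
  3C -> 'CCC'
  4C -> 'CCCC'
  4H -> 'HHHH'
  1H -> 'H'

Decoded = CCCCCCCHHHHH


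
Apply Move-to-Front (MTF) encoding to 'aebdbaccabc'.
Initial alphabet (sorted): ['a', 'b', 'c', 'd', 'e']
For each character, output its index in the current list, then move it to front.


MTF encoding:
'a': index 0 in ['a', 'b', 'c', 'd', 'e'] -> ['a', 'b', 'c', 'd', 'e']
'e': index 4 in ['a', 'b', 'c', 'd', 'e'] -> ['e', 'a', 'b', 'c', 'd']
'b': index 2 in ['e', 'a', 'b', 'c', 'd'] -> ['b', 'e', 'a', 'c', 'd']
'd': index 4 in ['b', 'e', 'a', 'c', 'd'] -> ['d', 'b', 'e', 'a', 'c']
'b': index 1 in ['d', 'b', 'e', 'a', 'c'] -> ['b', 'd', 'e', 'a', 'c']
'a': index 3 in ['b', 'd', 'e', 'a', 'c'] -> ['a', 'b', 'd', 'e', 'c']
'c': index 4 in ['a', 'b', 'd', 'e', 'c'] -> ['c', 'a', 'b', 'd', 'e']
'c': index 0 in ['c', 'a', 'b', 'd', 'e'] -> ['c', 'a', 'b', 'd', 'e']
'a': index 1 in ['c', 'a', 'b', 'd', 'e'] -> ['a', 'c', 'b', 'd', 'e']
'b': index 2 in ['a', 'c', 'b', 'd', 'e'] -> ['b', 'a', 'c', 'd', 'e']
'c': index 2 in ['b', 'a', 'c', 'd', 'e'] -> ['c', 'b', 'a', 'd', 'e']


Output: [0, 4, 2, 4, 1, 3, 4, 0, 1, 2, 2]
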